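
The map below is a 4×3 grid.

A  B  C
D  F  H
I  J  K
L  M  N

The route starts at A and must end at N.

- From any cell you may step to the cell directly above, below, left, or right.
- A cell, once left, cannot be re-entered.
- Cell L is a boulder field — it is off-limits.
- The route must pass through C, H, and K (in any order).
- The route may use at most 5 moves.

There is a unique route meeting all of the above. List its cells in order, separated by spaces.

A B C H K N

The 5-move cap with required stops at C, H, K leaves no slack for detours.
Route from A: right 2 to C, down 3 to N — 5 moves in all.
Check: all required cells visited; 5 ≤ 5 moves.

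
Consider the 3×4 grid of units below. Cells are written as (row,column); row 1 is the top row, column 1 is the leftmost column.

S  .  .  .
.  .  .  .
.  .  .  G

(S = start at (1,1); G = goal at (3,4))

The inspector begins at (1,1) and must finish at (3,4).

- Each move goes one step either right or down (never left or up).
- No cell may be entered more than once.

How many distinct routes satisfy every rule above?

A right/down-only route from (1,1) to (3,4) makes exactly 2 down-moves and 3 right-moves in some order.
With no other constraints that would be C(5,2) = 10 routes.
That gives 10 routes.

10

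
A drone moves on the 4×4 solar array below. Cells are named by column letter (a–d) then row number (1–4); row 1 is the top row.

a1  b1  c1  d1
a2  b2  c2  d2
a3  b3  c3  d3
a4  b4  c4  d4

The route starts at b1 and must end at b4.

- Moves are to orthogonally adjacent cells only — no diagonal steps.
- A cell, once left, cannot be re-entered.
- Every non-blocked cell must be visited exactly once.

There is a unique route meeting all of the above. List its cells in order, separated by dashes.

Need to visit all 16 open cells exactly once, starting at b1 and ending at b4.
Cell a4 has only two open neighbours (a3 and b4), so the path must pass straight through it: one of those is the cell it's entered from and the other is where it exits.
Route from b1: left 1 to a1, down 1 to a2, right 2 to c2, up 1 to c1, right 1 to d1, down 3 to d4, left 1 to c4, up 1 to c3, left 2 to a3, down 1 to a4, right 1 to b4 — 15 moves in all.
Check: all 16 open cells covered.

b1 - a1 - a2 - b2 - c2 - c1 - d1 - d2 - d3 - d4 - c4 - c3 - b3 - a3 - a4 - b4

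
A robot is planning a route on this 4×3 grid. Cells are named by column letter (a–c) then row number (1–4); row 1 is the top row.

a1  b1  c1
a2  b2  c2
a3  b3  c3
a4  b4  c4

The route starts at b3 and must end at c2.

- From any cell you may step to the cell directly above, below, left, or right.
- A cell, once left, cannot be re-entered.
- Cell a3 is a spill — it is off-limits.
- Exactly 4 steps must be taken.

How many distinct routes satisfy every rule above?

Need simple routes of exactly 4 moves from b3 to c2 (Manhattan distance 2, so 1 moves are spent on a detour and 1 undoing it).
Enumerating: b3 b2 b1 c1 c2 | b3 b4 c4 c3 c2.
That gives 2 routes.

2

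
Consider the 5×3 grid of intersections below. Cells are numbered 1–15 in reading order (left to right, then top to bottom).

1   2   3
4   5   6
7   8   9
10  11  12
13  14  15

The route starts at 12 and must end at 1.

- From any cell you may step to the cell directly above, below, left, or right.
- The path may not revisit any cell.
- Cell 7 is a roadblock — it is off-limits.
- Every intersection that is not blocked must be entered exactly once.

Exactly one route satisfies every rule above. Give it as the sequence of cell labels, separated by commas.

12, 15, 14, 13, 10, 11, 8, 9, 6, 3, 2, 5, 4, 1

Need to visit all 14 open cells exactly once, starting at 12 and ending at 1.
Cell 10 has only two open neighbours (13 and 11), so the path must pass straight through it: one of those is the cell it's entered from and the other is where it exits.
Route from 12: down to 15, 2× left (reaching 13), up to 10, right to 11, up to 8, right to 9, 2× up (reaching 3), left to 2, down to 5, left to 4, up to 1 — 13 moves in all.
Check: all 14 open cells covered.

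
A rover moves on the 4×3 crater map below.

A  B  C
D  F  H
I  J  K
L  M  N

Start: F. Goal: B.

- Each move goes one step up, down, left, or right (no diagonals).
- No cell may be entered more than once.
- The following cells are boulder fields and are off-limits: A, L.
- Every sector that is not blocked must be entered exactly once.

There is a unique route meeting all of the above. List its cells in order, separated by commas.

Need to visit all 10 open cells exactly once, starting at F and ending at B.
Cell D has only two open neighbours (I and F), so the path must pass straight through it: one of those is the cell it's entered from and the other is where it exits.
Route from F: left to D, down to I, right to J, down to M, right to N, 3× up (reaching C), left to B — 9 moves in all.
Check: all 10 open cells covered.

F, D, I, J, M, N, K, H, C, B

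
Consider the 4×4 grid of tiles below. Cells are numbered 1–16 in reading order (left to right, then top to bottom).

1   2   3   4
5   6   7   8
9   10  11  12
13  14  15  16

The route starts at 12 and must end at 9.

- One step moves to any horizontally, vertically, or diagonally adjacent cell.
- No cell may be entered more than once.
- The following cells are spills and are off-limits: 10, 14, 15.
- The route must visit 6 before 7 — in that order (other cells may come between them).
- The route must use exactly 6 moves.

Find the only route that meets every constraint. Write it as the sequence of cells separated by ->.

12 -> 11 -> 6 -> 7 -> 2 -> 5 -> 9

The waypoints must appear in the order 6, 7, with no cell reused.
Route from 12: left 1 to 11, up-left 1 to 6, right 1 to 7, up-left 1 to 2, down-left 1 to 5, down 1 to 9 — 6 moves in all.
Check: order respected (6 at step 2, 7 at step 3); 6 moves as required.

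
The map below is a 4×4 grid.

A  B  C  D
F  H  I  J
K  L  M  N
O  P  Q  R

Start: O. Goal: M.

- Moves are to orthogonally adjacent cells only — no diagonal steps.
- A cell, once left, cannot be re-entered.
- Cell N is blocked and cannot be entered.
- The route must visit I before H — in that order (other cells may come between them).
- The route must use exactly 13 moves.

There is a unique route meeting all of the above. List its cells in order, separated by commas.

The waypoints must appear in the order I, H, with no cell reused.
Route from O: 3× up (reaching A), 3× right (reaching D), down to J, 2× left (reaching H), 2× down (reaching P), right to Q, up to M — 13 moves in all.
Check: order respected (I at step 8, H at step 9); 13 moves as required.

O, K, F, A, B, C, D, J, I, H, L, P, Q, M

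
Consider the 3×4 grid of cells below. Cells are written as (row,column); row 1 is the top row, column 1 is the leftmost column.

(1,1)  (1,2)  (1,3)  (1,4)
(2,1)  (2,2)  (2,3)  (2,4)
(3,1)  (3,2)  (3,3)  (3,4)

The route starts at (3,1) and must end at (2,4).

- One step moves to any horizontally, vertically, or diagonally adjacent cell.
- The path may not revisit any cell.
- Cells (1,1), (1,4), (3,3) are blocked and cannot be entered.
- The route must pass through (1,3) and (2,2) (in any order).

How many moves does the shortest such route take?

Any route passes through (1,3) and (2,2) in some order between (3,1) and (2,4). Summing Chebyshev distances along each leg and taking the cheapest ordering ((3,1) → (2,2) → (1,3) → (2,4)) gives a lower bound of 1 + 1 + 1 = 3 moves.
A route of 3 moves achieves this: (3,1) → (2,2) → (1,3) → (2,4).
Since 3 matches the lower bound, it is optimal.

3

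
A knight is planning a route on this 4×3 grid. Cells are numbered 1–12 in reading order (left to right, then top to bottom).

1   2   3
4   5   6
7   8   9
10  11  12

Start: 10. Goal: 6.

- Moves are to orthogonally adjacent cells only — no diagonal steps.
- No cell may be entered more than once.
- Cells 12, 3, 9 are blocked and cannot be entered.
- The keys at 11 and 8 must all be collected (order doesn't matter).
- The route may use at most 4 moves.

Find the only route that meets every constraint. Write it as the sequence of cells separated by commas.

10, 11, 8, 5, 6

Any route must reach 11 and 8 and still end at 6 within 4 moves, so the order of the required stops is forced.
Route from 10: right 1 to 11, up 2 to 5, right 1 to 6 — 4 moves in all.
Check: all required cells visited; 4 ≤ 4 moves.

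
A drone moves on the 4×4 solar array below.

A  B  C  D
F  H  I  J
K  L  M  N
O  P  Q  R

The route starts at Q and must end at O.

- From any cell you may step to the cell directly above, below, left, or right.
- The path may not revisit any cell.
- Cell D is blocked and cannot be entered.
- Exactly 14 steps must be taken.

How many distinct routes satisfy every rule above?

Need simple routes of exactly 14 moves from Q to O (Manhattan distance 2, so 6 moves are spent on a detour and 6 undoing it).
No route satisfies every constraint, so the count is 0.

0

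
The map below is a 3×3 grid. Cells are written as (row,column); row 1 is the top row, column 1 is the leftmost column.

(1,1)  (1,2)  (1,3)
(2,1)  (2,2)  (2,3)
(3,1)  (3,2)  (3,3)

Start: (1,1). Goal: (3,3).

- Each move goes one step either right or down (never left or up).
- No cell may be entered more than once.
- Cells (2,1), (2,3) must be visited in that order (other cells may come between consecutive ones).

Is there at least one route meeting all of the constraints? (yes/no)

yes

One route that works: (1,1) → (2,1) → (2,2) → (2,3) → (3,3).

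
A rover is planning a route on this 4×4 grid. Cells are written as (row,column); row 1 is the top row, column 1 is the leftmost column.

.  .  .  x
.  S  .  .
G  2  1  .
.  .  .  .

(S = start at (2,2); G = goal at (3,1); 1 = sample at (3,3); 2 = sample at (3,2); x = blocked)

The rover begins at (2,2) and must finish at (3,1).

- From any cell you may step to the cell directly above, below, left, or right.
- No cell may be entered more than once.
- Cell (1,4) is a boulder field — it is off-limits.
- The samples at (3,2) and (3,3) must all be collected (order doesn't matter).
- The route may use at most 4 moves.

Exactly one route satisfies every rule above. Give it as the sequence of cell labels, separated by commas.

(2,2), (2,3), (3,3), (3,2), (3,1)

The 4-move cap with required stops at (3,2), (3,3) leaves no slack for detours.
Route from (2,2): right to (2,3), down to (3,3), 2× left (reaching (3,1)) — 4 moves in all.
Check: all required cells visited; 4 ≤ 4 moves.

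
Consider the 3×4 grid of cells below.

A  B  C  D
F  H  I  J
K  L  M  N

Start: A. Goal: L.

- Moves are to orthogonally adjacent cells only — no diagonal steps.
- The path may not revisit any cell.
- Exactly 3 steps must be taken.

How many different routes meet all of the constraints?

Need simple routes of exactly 3 moves from A to L (Manhattan distance 3, so 0 moves are spent on a detour and 0 undoing it).
Enumerating: A F K L | A F H L | A B H L.
That gives 3 routes.

3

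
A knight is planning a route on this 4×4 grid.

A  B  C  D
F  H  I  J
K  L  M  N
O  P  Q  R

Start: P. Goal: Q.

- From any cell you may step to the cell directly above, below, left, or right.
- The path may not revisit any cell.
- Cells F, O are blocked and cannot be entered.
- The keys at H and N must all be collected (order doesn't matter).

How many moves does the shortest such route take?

Any route passes through H and N in some order between P and Q. Summing Manhattan distances along each leg and taking the cheapest ordering (P → H → N → Q) gives a lower bound of 2 + 3 + 2 = 7 moves.
A route of 7 moves achieves this: P → L → H → I → M → N → R → Q.
Since 7 matches the lower bound, it is optimal.

7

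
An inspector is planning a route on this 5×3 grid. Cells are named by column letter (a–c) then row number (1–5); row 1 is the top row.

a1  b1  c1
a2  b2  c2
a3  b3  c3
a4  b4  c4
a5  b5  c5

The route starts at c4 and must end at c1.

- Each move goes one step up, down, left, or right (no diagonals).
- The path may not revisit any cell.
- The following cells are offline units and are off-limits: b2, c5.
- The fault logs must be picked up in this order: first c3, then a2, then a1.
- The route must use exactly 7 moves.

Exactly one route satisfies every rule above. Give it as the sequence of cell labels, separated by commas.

The waypoints must appear in the order c3, a2, a1, with no cell reused.
Route from c4: up to c3, 2× left (reaching a3), 2× up (reaching a1), 2× right (reaching c1) — 7 moves in all.
Check: order respected (c3 at step 1, a2 at step 4, a1 at step 5); 7 moves as required.

c4, c3, b3, a3, a2, a1, b1, c1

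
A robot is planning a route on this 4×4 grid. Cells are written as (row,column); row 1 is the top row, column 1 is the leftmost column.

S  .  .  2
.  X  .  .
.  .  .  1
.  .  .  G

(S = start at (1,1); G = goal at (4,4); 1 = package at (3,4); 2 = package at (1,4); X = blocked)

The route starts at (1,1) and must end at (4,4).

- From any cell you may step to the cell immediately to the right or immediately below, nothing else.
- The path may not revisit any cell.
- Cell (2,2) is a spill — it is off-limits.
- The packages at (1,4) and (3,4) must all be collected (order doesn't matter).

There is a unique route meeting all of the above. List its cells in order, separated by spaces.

Moves only go right or down, so the column and row indices never decrease.
Route from (1,1): 3× right (reaching (1,4)), 3× down (reaching (4,4)) — 6 moves in all.
Check: all required cells visited.

(1,1) (1,2) (1,3) (1,4) (2,4) (3,4) (4,4)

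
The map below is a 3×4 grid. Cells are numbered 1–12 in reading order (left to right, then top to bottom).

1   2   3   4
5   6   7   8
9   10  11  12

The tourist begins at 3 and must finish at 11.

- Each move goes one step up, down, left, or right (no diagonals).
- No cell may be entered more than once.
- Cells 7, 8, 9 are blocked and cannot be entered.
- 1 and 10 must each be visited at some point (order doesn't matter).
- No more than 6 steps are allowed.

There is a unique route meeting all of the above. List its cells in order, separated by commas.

3, 2, 1, 5, 6, 10, 11

Any route must reach 1 and 10 and still end at 11 within 6 moves, so the order of the required stops is forced.
Route from 3: 2× left (reaching 1), down to 5, right to 6, down to 10, right to 11 — 6 moves in all.
Check: all required cells visited; 6 ≤ 6 moves.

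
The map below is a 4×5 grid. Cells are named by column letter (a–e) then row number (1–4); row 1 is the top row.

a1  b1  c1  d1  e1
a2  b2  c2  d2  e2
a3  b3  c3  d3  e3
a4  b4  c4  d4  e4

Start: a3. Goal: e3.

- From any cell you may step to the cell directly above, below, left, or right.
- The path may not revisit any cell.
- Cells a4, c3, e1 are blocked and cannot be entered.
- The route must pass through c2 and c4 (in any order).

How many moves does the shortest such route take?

Any route passes through c2 and c4 in some order between a3 and e3. Summing Manhattan distances along each leg and taking the cheapest ordering (a3 → c2 → c4 → e3) gives a lower bound of 3 + 2 + 3 = 8 moves.
That bound ignores the blocked cells. Measuring each leg by the fewest moves that actually steer around them (a3→c2: 3; c2→c4: 4; c4→e3: 3) raises the lower bound to 10.
The shortest route satisfying every rule uses 12 moves: a3 → a2 → a1 → b1 → c1 → c2 → b2 → b3 → b4 → c4 → d4 → d3 → e3.
The bound of 10 isn't tight here; checking systematically, no route of length 10 through 11 satisfies every constraint, so 12 is the minimum.

12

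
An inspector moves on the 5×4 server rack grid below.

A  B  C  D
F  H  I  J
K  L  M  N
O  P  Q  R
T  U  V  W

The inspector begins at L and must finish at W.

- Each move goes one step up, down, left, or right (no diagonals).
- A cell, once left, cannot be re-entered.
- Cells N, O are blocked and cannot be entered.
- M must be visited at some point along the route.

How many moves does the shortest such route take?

4

Any route passes through M somewhere between L and W. Summing Manhattan distances along the two legs (L → M → W) gives a lower bound of 1 + 3 = 4 moves.
A route of 4 moves achieves this: L → M → Q → V → W.
Since 4 matches the lower bound, it is optimal.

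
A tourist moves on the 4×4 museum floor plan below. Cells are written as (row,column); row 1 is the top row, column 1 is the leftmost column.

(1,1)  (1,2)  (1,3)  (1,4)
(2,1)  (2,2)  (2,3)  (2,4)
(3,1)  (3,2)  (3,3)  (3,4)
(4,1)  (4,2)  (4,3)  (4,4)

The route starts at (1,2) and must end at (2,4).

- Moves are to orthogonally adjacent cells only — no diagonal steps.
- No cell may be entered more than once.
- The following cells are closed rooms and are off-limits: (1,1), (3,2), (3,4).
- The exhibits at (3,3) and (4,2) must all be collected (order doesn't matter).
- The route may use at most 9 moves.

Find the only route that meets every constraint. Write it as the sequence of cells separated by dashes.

Any route must reach (3,3) and (4,2) and still end at (2,4) within 9 moves, so the order of the required stops is forced.
Route from (1,2): down 1 to (2,2), left 1 to (2,1), down 2 to (4,1), right 2 to (4,3), up 2 to (2,3), right 1 to (2,4) — 9 moves in all.
Check: all required cells visited; 9 ≤ 9 moves.

(1,2) - (2,2) - (2,1) - (3,1) - (4,1) - (4,2) - (4,3) - (3,3) - (2,3) - (2,4)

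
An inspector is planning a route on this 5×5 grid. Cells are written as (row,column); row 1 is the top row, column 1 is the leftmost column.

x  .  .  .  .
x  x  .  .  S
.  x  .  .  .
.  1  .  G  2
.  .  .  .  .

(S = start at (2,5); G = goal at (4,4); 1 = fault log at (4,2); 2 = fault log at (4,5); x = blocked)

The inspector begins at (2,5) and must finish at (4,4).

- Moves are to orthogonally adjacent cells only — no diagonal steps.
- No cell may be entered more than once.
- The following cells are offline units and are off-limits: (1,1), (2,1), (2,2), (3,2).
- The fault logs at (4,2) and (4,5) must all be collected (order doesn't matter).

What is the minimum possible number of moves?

Any route passes through (4,2) and (4,5) in some order between (2,5) and (4,4). Summing Manhattan distances along each leg and taking the cheapest ordering ((2,5) → (4,5) → (4,2) → (4,4)) gives a lower bound of 2 + 3 + 2 = 7 moves.
The shortest route satisfying every rule uses 9 moves: (2,5) → (3,5) → (4,5) → (5,5) → (5,4) → (5,3) → (5,2) → (4,2) → (4,3) → (4,4).
The no-revisit rule (legs can't share cells) pushes the minimum above the 7-move bound; an exhaustive check rules out every length from 7 to 8, leaving 9 as the minimum.

9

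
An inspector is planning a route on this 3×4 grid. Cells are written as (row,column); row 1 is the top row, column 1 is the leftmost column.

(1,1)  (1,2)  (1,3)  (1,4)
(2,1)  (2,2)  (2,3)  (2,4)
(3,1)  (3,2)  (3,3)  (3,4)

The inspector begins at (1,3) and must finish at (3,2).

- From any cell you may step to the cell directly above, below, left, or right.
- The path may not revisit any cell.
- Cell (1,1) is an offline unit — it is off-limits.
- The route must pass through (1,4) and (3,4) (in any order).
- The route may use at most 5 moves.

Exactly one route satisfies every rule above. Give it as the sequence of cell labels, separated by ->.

The budget equals the shortest possible length, so every move has to be on a shortest route through the required cells.
Route from (1,3): right 1 to (1,4), down 2 to (3,4), left 2 to (3,2) — 5 moves in all.
Check: all required cells visited; 5 ≤ 5 moves.

(1,3) -> (1,4) -> (2,4) -> (3,4) -> (3,3) -> (3,2)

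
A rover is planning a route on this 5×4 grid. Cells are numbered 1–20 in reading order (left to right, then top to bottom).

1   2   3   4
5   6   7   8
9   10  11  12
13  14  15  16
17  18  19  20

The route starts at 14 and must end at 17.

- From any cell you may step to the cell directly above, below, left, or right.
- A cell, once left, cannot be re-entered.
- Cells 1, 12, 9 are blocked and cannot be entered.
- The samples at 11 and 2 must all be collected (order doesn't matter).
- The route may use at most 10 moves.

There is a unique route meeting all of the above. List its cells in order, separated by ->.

The 10-move cap with required stops at 11, 2 leaves no slack for detours.
Route from 14: up 3 to 2, right 1 to 3, down 4 to 19, left 2 to 17 — 10 moves in all.
Check: all required cells visited; 10 ≤ 10 moves.

14 -> 10 -> 6 -> 2 -> 3 -> 7 -> 11 -> 15 -> 19 -> 18 -> 17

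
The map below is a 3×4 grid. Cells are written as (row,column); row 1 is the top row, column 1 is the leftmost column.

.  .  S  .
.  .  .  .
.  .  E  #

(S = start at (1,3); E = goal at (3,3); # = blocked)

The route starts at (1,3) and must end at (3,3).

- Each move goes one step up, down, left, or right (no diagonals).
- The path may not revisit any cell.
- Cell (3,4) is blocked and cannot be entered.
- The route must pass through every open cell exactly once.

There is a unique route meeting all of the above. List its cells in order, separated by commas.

(1,3), (1,4), (2,4), (2,3), (2,2), (1,2), (1,1), (2,1), (3,1), (3,2), (3,3)

Need to visit all 11 open cells exactly once, starting at (1,3) and ending at (3,3).
Route from (1,3): right 1 to (1,4), down 1 to (2,4), left 2 to (2,2), up 1 to (1,2), left 1 to (1,1), down 2 to (3,1), right 2 to (3,3) — 10 moves in all.
Check: all 11 open cells covered.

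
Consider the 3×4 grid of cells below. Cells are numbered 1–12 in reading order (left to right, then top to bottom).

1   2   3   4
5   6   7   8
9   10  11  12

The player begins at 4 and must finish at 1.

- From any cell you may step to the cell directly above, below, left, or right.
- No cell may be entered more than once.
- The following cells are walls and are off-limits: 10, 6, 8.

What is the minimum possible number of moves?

The Manhattan distance from 4 to 1 is |1−1| + |4−1| = 3, so at least 3 moves are needed.
A route of 3 moves achieves this: 4 → 3 → 2 → 1.
Since 3 matches the lower bound, it is optimal.

3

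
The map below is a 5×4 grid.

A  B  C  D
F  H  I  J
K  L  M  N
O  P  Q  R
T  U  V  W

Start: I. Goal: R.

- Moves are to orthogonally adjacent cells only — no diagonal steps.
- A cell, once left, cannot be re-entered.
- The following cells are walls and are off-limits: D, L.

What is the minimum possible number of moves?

The Manhattan distance from I to R is |2−4| + |3−4| = 3, so at least 3 moves are needed.
A route of 3 moves achieves this: I → M → Q → R.
Since 3 matches the lower bound, it is optimal.

3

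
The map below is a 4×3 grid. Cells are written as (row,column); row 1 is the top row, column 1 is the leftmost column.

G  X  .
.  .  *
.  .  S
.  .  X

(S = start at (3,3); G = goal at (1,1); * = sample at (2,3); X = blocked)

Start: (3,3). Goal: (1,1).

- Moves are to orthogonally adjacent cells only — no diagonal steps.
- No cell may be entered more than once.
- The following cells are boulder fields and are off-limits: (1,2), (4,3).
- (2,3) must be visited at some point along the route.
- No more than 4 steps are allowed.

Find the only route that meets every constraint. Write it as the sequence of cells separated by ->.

(3,3) -> (2,3) -> (2,2) -> (2,1) -> (1,1)

Any route must reach (2,3) and still end at (1,1) within 4 moves, so the order of the required stops is forced.
Route from (3,3): up to (2,3), 2× left (reaching (2,1)), up to (1,1) — 4 moves in all.
Check: all required cells visited; 4 ≤ 4 moves.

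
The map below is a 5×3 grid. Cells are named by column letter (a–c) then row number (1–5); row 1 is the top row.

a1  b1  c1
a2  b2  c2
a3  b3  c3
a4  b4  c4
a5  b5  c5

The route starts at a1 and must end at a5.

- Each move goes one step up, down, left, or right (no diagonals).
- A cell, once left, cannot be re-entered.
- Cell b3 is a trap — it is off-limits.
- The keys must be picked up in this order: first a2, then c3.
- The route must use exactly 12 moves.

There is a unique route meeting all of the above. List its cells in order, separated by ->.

a1 -> a2 -> b2 -> b1 -> c1 -> c2 -> c3 -> c4 -> c5 -> b5 -> b4 -> a4 -> a5

The waypoints must appear in the order a2, c3, with no cell reused.
Route from a1: down to a2, right to b2, up to b1, right to c1, 4× down (reaching c5), left to b5, up to b4, left to a4, down to a5 — 12 moves in all.
Check: order respected (a2 at step 1, c3 at step 6); 12 moves as required.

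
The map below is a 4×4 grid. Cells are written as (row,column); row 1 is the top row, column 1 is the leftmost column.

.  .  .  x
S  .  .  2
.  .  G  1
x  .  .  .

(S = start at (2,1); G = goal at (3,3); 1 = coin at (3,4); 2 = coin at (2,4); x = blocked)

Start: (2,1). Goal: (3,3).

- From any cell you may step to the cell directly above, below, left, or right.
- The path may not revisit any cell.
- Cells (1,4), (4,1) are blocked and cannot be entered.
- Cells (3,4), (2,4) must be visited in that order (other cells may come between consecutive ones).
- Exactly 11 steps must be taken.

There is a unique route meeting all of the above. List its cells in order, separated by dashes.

(2,1) - (1,1) - (1,2) - (2,2) - (3,2) - (4,2) - (4,3) - (4,4) - (3,4) - (2,4) - (2,3) - (3,3)

The waypoints must appear in the order (3,4), (2,4), with no cell reused.
Route from (2,1): up 1 to (1,1), right 1 to (1,2), down 3 to (4,2), right 2 to (4,4), up 2 to (2,4), left 1 to (2,3), down 1 to (3,3) — 11 moves in all.
Check: order respected (1 at step 8, 2 at step 9); 11 moves as required.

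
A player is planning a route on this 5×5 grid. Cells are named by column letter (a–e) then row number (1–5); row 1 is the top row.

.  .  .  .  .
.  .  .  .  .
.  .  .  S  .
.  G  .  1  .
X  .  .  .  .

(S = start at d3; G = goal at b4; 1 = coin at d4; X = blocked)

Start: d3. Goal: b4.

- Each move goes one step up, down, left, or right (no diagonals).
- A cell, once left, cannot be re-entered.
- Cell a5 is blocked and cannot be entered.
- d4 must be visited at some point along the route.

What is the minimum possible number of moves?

3

Any route passes through d4 somewhere between d3 and b4. Summing Manhattan distances along the two legs (d3 → d4 → b4) gives a lower bound of 1 + 2 = 3 moves.
A route of 3 moves achieves this: d3 → d4 → c4 → b4.
Since 3 matches the lower bound, it is optimal.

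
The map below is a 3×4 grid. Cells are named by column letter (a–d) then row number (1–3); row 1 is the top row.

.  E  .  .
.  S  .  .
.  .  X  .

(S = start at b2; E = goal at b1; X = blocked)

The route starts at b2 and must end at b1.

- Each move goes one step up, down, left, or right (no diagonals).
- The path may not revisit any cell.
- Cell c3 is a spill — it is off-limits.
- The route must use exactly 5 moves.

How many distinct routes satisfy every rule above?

2

Need simple routes of exactly 5 moves from b2 to b1 (Manhattan distance 1, so 2 moves are spent on a detour and 2 undoing it).
Enumerating: b2 b3 a3 a2 a1 b1 | b2 c2 d2 d1 c1 b1.
That gives 2 routes.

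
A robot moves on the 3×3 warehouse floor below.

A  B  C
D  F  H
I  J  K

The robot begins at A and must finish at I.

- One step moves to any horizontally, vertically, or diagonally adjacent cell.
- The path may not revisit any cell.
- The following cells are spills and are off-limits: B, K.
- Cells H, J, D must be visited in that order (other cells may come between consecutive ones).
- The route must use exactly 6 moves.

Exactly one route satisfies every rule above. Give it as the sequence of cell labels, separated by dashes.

The waypoints must appear in the order H, J, D, with no cell reused.
Route from A: down-right to F, up-right to C, down to H, down-left to J, up-left to D, down to I — 6 moves in all.
Check: order respected (H at step 3, J at step 4, D at step 5); 6 moves as required.

A - F - C - H - J - D - I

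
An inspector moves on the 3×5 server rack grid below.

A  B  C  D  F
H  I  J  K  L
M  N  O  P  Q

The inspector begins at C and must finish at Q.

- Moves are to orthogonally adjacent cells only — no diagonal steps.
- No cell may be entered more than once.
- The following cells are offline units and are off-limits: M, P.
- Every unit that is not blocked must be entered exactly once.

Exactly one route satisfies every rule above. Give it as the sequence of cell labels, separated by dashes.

C - B - A - H - I - N - O - J - K - D - F - L - Q

Need to visit all 13 open cells exactly once, starting at C and ending at Q.
Cell O has only two open neighbours (J and N), so the path must pass straight through it: one of those is the cell it's entered from and the other is where it exits.
Route from C: 2× left (reaching A), down to H, right to I, down to N, right to O, up to J, right to K, up to D, right to F, 2× down (reaching Q) — 12 moves in all.
Check: all 13 open cells covered.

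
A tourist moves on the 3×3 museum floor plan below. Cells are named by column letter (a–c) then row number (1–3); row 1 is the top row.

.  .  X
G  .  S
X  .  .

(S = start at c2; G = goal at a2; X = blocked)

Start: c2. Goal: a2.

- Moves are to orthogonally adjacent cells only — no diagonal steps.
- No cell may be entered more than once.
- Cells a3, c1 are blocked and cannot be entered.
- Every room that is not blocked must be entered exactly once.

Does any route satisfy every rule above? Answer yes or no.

One route that works: c2 → c3 → b3 → b2 → b1 → a1 → a2.

yes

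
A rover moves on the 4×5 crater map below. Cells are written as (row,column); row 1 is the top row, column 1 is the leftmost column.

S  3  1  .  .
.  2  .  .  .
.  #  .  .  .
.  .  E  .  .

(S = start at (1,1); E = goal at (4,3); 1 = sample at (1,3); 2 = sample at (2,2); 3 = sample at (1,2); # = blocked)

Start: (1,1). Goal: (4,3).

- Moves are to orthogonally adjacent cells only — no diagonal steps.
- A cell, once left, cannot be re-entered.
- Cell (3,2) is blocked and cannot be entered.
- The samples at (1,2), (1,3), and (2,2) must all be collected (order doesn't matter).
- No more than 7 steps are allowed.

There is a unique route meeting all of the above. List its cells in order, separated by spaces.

Any route must reach (1,2), (1,3), and (2,2) and still end at (4,3) within 7 moves, so the order of the required stops is forced.
Route from (1,1): down to (2,1), right to (2,2), up to (1,2), right to (1,3), 3× down (reaching (4,3)) — 7 moves in all.
Check: all required cells visited; 7 ≤ 7 moves.

(1,1) (2,1) (2,2) (1,2) (1,3) (2,3) (3,3) (4,3)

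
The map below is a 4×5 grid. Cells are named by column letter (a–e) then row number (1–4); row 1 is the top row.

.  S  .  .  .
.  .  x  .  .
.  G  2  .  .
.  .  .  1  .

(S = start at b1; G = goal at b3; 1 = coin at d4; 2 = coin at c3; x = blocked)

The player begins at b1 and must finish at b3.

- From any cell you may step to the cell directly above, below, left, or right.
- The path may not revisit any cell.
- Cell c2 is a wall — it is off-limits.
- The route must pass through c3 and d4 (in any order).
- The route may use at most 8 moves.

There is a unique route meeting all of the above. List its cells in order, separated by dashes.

b1 - c1 - d1 - d2 - d3 - d4 - c4 - c3 - b3

The 8-move cap with required stops at c3, d4 leaves no slack for detours.
Route from b1: right 2 to d1, down 3 to d4, left 1 to c4, up 1 to c3, left 1 to b3 — 8 moves in all.
Check: all required cells visited; 8 ≤ 8 moves.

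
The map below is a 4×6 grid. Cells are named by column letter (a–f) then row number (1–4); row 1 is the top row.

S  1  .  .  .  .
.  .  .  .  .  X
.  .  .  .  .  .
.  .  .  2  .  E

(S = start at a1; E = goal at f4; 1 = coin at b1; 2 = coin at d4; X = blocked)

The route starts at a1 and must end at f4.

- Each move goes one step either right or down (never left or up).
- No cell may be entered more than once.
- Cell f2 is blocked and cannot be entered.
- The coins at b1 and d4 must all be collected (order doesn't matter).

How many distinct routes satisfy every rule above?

A right/down-only route from a1 to f4 makes exactly 3 down-moves and 5 right-moves in some order.
With no other constraints that would be C(8,3) = 56 routes.
A monotone route can only reach the required cells in the order b1, d4, so split there and multiply the segment counts (each segment already excludes blocked cells): a1→b1: 1; b1→d4: 10; d4→f4: 1; product = 10.
That gives 10 routes.

10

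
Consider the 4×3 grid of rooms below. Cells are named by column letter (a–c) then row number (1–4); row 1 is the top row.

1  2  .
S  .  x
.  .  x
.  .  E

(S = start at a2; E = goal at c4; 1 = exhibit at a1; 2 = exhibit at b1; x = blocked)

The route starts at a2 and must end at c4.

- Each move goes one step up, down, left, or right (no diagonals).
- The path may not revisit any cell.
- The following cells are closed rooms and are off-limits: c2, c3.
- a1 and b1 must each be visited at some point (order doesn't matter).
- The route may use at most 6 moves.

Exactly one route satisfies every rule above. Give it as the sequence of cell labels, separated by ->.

The budget equals the shortest possible length, so every move has to be on a shortest route through the required cells.
Route from a2: up to a1, right to b1, 3× down (reaching b4), right to c4 — 6 moves in all.
Check: all required cells visited; 6 ≤ 6 moves.

a2 -> a1 -> b1 -> b2 -> b3 -> b4 -> c4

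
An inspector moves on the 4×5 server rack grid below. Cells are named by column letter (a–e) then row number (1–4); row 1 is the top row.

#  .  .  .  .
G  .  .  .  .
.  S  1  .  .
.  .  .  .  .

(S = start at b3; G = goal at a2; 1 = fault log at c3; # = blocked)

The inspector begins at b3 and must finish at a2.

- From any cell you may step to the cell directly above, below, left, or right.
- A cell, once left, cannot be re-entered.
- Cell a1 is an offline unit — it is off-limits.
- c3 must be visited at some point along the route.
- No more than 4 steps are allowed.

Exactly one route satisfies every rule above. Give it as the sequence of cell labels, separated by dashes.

The budget equals the shortest possible length, so every move has to be on a shortest route through the required cells.
Route from b3: right 1 to c3, up 1 to c2, left 2 to a2 — 4 moves in all.
Check: all required cells visited; 4 ≤ 4 moves.

b3 - c3 - c2 - b2 - a2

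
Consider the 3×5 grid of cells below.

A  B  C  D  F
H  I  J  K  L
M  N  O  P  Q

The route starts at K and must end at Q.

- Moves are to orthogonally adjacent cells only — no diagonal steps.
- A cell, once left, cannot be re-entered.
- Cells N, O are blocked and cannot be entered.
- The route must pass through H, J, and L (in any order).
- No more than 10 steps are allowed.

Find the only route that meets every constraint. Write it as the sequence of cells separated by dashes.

K - J - I - H - A - B - C - D - F - L - Q

Any route must reach H, J, and L and still end at Q within 10 moves, so the order of the required stops is forced.
Route from K: 3× left (reaching H), up to A, 4× right (reaching F), 2× down (reaching Q) — 10 moves in all.
Check: all required cells visited; 10 ≤ 10 moves.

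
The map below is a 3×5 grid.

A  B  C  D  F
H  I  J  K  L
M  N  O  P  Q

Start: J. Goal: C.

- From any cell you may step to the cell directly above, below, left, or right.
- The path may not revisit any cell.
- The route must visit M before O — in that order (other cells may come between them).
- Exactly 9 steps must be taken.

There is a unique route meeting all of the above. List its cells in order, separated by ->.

The waypoints must appear in the order M, O, with no cell reused.
Route from J: 2× left (reaching H), down to M, 3× right (reaching P), 2× up (reaching D), left to C — 9 moves in all.
Check: order respected (M at step 3, O at step 5); 9 moves as required.

J -> I -> H -> M -> N -> O -> P -> K -> D -> C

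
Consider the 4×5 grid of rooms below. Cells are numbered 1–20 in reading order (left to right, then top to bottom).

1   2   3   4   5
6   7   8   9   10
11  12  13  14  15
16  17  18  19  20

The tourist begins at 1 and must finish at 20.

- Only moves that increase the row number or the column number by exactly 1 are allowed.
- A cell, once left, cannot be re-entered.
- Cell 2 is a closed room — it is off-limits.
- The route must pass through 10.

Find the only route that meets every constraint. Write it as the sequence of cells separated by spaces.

Moves only go right or down, so the column and row indices never decrease.
Route from 1: down to 6, 4× right (reaching 10), 2× down (reaching 20) — 7 moves in all.
Check: all required cells visited.

1 6 7 8 9 10 15 20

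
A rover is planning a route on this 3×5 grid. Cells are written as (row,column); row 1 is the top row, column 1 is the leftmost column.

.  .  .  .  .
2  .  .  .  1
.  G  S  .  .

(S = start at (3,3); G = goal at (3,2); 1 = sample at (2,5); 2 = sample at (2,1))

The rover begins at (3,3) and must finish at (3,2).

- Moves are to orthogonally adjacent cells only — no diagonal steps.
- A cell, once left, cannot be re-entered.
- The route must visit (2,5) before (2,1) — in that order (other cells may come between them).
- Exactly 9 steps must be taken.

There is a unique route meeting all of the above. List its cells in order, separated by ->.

The waypoints must appear in the order (2,5), (2,1), with no cell reused.
Route from (3,3): 2× right (reaching (3,5)), up to (2,5), 4× left (reaching (2,1)), down to (3,1), right to (3,2) — 9 moves in all.
Check: order respected (1 at step 3, 2 at step 7); 9 moves as required.

(3,3) -> (3,4) -> (3,5) -> (2,5) -> (2,4) -> (2,3) -> (2,2) -> (2,1) -> (3,1) -> (3,2)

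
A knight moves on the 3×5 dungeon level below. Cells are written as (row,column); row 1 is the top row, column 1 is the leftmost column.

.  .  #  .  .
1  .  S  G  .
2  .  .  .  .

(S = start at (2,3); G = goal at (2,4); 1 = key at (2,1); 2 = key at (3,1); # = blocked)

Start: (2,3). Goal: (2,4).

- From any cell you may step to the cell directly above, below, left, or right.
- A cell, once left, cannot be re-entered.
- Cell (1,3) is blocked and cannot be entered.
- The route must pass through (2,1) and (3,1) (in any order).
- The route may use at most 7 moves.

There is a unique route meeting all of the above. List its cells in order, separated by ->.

(2,3) -> (2,2) -> (2,1) -> (3,1) -> (3,2) -> (3,3) -> (3,4) -> (2,4)

Any route must reach (2,1) and (3,1) and still end at (2,4) within 7 moves, so the order of the required stops is forced.
Route from (2,3): left 2 to (2,1), down 1 to (3,1), right 3 to (3,4), up 1 to (2,4) — 7 moves in all.
Check: all required cells visited; 7 ≤ 7 moves.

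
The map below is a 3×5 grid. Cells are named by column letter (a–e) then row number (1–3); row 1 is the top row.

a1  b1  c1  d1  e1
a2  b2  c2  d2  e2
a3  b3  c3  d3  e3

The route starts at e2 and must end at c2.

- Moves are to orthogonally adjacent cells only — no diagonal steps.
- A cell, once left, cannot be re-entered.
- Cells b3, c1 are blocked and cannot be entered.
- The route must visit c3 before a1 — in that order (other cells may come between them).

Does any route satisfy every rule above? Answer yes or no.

Every way from e2 to a1 runs through c2 — but c2 is where the route must end, so it would be entered once on the way to a1 and again at the finish.

no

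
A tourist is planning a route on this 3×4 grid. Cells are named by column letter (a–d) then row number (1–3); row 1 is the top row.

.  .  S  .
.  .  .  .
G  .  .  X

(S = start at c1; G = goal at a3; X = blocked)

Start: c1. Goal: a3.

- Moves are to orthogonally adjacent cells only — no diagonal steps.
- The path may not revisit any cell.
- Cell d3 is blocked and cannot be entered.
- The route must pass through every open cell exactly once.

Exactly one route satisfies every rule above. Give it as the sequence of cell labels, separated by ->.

Need to visit all 11 open cells exactly once, starting at c1 and ending at a3.
Cell d2 has only two open neighbours (d1 and c2), so the path must pass straight through it: one of those is the cell it's entered from and the other is where it exits.
Route from c1: right to d1, down to d2, left to c2, down to c3, left to b3, 2× up (reaching b1), left to a1, 2× down (reaching a3) — 10 moves in all.
Check: all 11 open cells covered.

c1 -> d1 -> d2 -> c2 -> c3 -> b3 -> b2 -> b1 -> a1 -> a2 -> a3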